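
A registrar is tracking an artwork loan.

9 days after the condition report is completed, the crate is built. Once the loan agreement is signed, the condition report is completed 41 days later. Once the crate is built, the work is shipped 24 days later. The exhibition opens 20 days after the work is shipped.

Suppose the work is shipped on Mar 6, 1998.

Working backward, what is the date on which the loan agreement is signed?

Dec 22, 1997

The work is shipped: Mar 6, 1998.
The crate is built: Mar 6, 1998 − 24 days = Feb 10, 1998.
The condition report is completed: Feb 10, 1998 − 9 days = Feb 1, 1998.
The loan agreement is signed: Feb 1, 1998 − 41 days = Dec 22, 1997.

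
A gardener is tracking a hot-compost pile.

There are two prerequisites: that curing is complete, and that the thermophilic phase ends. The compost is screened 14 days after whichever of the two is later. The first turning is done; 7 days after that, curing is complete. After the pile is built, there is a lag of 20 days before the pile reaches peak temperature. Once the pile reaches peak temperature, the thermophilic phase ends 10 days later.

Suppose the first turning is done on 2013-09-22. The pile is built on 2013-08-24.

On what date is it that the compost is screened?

The first turning is done: Sep 22, 2013.
Curing is complete: Sep 22, 2013 + 7 days = Sep 29, 2013.
The pile is built: Aug 24, 2013.
The pile reaches peak temperature: Aug 24, 2013 + 20 days = Sep 13, 2013.
The thermophilic phase ends: Sep 13, 2013 + 10 days = Sep 23, 2013.
Both prerequisites met — curing is complete (Sep 29, 2013), the thermophilic phase ends (Sep 23, 2013); the later is Sep 29, 2013.
The compost is screened: Sep 29, 2013 + 14 days = Oct 13, 2013.

2013-10-13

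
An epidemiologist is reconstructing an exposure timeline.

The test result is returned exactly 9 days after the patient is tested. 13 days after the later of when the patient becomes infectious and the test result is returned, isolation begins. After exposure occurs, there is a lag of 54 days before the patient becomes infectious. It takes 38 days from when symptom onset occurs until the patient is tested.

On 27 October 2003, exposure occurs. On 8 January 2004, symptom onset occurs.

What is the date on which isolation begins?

8 March 2004

Exposure occurs: Oct 27, 2003.
The patient becomes infectious: Oct 27, 2003 + 54 days = Dec 20, 2003.
Symptom onset occurs: Jan 8, 2004.
The patient is tested: Jan 8, 2004 + 38 days = Feb 15, 2004.
The test result is returned: Feb 15, 2004 + 9 days = Feb 24, 2004.
Both prerequisites met — the patient becomes infectious (Dec 20, 2003), the test result is returned (Feb 24, 2004); the later is Feb 24, 2004.
Isolation begins: Feb 24, 2004 + 13 days = Mar 8, 2004.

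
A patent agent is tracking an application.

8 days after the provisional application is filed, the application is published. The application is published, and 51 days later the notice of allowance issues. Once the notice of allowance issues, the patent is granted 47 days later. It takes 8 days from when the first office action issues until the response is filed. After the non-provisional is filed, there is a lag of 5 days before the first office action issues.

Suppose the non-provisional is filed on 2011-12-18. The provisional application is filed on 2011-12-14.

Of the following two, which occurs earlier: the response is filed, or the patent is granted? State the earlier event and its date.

The response is filed — 2011-12-31

The non-provisional is filed: Dec 18, 2011.
The first office action issues: Dec 18, 2011 + 5 days = Dec 23, 2011.
The response is filed: Dec 23, 2011 + 8 days = Dec 31, 2011.
The provisional application is filed: Dec 14, 2011.
The application is published: Dec 14, 2011 + 8 days = Dec 22, 2011.
The notice of allowance issues: Dec 22, 2011 + 51 days = Feb 11, 2012.
The patent is granted: Feb 11, 2012 + 47 days = Mar 29, 2012.
Comparing: the response is filed on Dec 31, 2011 vs the patent is granted on Mar 29, 2012. Earlier: the response is filed.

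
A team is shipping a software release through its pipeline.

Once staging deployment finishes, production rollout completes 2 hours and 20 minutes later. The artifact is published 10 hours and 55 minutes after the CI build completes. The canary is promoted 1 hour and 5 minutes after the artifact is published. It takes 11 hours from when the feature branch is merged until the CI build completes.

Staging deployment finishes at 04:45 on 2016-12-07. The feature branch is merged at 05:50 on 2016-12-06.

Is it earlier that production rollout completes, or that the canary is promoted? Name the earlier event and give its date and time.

Staging deployment finishes: 04:45 Dec 7, 2016.
Production rollout completes: 04:45 Dec 7, 2016 + 2h20m = 07:05 Dec 7, 2016.
The feature branch is merged: 05:50 Dec 6, 2016.
The CI build completes: 05:50 Dec 6, 2016 + 11h = 16:50 Dec 6, 2016.
The artifact is published: 16:50 Dec 6, 2016 + 10h55m = 03:45 Dec 7, 2016.
The canary is promoted: 03:45 Dec 7, 2016 + 1h05m = 04:50 Dec 7, 2016.
Comparing: production rollout completes at 07:05 Dec 7, 2016 vs the canary is promoted at 04:50 Dec 7, 2016. Earlier: the canary is promoted.

The canary is promoted — 04:50 on 2016-12-07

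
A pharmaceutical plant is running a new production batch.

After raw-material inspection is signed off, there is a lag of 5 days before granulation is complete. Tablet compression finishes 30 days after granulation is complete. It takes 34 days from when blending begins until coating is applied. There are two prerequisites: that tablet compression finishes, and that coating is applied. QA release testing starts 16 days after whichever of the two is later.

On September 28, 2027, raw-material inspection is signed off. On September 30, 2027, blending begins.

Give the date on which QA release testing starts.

November 19, 2027

Raw-material inspection is signed off: Sep 28, 2027.
Granulation is complete: Sep 28, 2027 + 5 days = Oct 3, 2027.
Tablet compression finishes: Oct 3, 2027 + 30 days = Nov 2, 2027.
Blending begins: Sep 30, 2027.
Coating is applied: Sep 30, 2027 + 34 days = Nov 3, 2027.
Both prerequisites met — tablet compression finishes (Nov 2, 2027), coating is applied (Nov 3, 2027); the later is Nov 3, 2027.
QA release testing starts: Nov 3, 2027 + 16 days = Nov 19, 2027.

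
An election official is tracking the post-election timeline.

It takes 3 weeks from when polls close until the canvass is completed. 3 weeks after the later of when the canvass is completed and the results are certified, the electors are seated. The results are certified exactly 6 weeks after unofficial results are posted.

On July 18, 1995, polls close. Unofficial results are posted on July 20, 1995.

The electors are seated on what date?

September 21, 1995

Polls close: Jul 18, 1995.
The canvass is completed: Jul 18, 1995 + 3 weeks = Aug 8, 1995.
Unofficial results are posted: Jul 20, 1995.
The results are certified: Jul 20, 1995 + 6 weeks = Aug 31, 1995.
Both prerequisites met — the canvass is completed (Aug 8, 1995), the results are certified (Aug 31, 1995); the later is Aug 31, 1995.
The electors are seated: Aug 31, 1995 + 3 weeks = Sep 21, 1995.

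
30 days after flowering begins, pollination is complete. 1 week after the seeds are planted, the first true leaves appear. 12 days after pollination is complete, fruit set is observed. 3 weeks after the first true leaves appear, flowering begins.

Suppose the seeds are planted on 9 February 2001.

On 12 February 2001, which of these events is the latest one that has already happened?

The seeds are planted

The seeds are planted: Feb 9, 2001.
The first true leaves appear: Feb 9, 2001 + 1 week = Feb 16, 2001.
Flowering begins: Feb 16, 2001 + 3 weeks = Mar 9, 2001.
Pollination is complete: Mar 9, 2001 + 30 days = Apr 8, 2001.
Fruit set is observed: Apr 8, 2001 + 12 days = Apr 20, 2001.
Feb 12, 2001 falls between when the seeds are planted (Feb 9, 2001) and when the first true leaves appear (Feb 16, 2001).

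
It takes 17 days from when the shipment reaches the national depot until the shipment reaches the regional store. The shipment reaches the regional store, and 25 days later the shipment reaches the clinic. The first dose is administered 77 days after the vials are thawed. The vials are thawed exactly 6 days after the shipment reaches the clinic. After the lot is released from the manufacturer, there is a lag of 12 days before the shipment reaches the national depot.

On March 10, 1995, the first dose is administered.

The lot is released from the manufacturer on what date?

October 24, 1994

The first dose is administered: Mar 10, 1995.
The vials are thawed: Mar 10, 1995 − 77 days = Dec 23, 1994.
The shipment reaches the clinic: Dec 23, 1994 − 6 days = Dec 17, 1994.
The shipment reaches the regional store: Dec 17, 1994 − 25 days = Nov 22, 1994.
The shipment reaches the national depot: Nov 22, 1994 − 17 days = Nov 5, 1994.
The lot is released from the manufacturer: Nov 5, 1994 − 12 days = Oct 24, 1994.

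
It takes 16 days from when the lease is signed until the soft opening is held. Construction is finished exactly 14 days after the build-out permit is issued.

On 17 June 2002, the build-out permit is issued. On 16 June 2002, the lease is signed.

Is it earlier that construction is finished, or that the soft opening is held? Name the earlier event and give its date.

Construction is finished — 1 July 2002

The build-out permit is issued: Jun 17, 2002.
Construction is finished: Jun 17, 2002 + 14 days = Jul 1, 2002.
The lease is signed: Jun 16, 2002.
The soft opening is held: Jun 16, 2002 + 16 days = Jul 2, 2002.
Comparing: construction is finished on Jul 1, 2002 vs the soft opening is held on Jul 2, 2002. Earlier: construction is finished.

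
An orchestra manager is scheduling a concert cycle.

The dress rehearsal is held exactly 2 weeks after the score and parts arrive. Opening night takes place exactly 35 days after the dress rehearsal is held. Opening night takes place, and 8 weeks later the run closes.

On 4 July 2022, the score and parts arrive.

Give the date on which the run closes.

The score and parts arrive: Jul 4, 2022.
The dress rehearsal is held: Jul 4, 2022 + 2 weeks = Jul 18, 2022.
Opening night takes place: Jul 18, 2022 + 35 days = Aug 22, 2022.
The run closes: Aug 22, 2022 + 8 weeks = Oct 17, 2022.

17 October 2022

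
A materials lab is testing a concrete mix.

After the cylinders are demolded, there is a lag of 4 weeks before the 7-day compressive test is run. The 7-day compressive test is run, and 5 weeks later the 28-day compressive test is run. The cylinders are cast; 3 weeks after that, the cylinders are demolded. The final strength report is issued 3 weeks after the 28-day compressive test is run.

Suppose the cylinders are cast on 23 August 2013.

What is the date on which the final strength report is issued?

6 December 2013

The cylinders are cast: Aug 23, 2013.
The cylinders are demolded: Aug 23, 2013 + 3 weeks = Sep 13, 2013.
The 7-day compressive test is run: Sep 13, 2013 + 4 weeks = Oct 11, 2013.
The 28-day compressive test is run: Oct 11, 2013 + 5 weeks = Nov 15, 2013.
The final strength report is issued: Nov 15, 2013 + 3 weeks = Dec 6, 2013.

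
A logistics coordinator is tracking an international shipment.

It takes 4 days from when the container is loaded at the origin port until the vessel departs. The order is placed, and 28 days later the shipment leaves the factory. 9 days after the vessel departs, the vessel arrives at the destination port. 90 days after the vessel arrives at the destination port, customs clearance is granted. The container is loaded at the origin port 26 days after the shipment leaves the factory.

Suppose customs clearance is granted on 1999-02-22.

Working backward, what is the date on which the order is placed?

1998-09-18

Customs clearance is granted: Feb 22, 1999.
The vessel arrives at the destination port: Feb 22, 1999 − 90 days = Nov 24, 1998.
The vessel departs: Nov 24, 1998 − 9 days = Nov 15, 1998.
The container is loaded at the origin port: Nov 15, 1998 − 4 days = Nov 11, 1998.
The shipment leaves the factory: Nov 11, 1998 − 26 days = Oct 16, 1998.
The order is placed: Oct 16, 1998 − 28 days = Sep 18, 1998.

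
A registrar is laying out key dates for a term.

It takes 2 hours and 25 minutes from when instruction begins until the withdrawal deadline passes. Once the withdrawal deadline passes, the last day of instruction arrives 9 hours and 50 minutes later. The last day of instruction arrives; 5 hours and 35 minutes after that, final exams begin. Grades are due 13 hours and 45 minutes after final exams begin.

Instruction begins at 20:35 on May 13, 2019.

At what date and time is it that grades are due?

04:10 on May 15, 2019

Instruction begins: 20:35 May 13, 2019.
The withdrawal deadline passes: 20:35 May 13, 2019 + 2h25m = 23:00 May 13, 2019.
The last day of instruction arrives: 23:00 May 13, 2019 + 9h50m = 08:50 May 14, 2019.
Final exams begin: 08:50 May 14, 2019 + 5h35m = 14:25 May 14, 2019.
Grades are due: 14:25 May 14, 2019 + 13h45m = 04:10 May 15, 2019.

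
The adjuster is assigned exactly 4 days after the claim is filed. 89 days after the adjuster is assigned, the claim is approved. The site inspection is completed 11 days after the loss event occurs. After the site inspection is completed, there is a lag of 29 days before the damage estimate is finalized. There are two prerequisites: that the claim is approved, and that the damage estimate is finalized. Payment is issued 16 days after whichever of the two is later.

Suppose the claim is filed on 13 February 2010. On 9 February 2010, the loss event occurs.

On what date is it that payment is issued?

The claim is filed: Feb 13, 2010.
The adjuster is assigned: Feb 13, 2010 + 4 days = Feb 17, 2010.
The claim is approved: Feb 17, 2010 + 89 days = May 17, 2010.
The loss event occurs: Feb 9, 2010.
The site inspection is completed: Feb 9, 2010 + 11 days = Feb 20, 2010.
The damage estimate is finalized: Feb 20, 2010 + 29 days = Mar 21, 2010.
Both prerequisites met — the claim is approved (May 17, 2010), the damage estimate is finalized (Mar 21, 2010); the later is May 17, 2010.
Payment is issued: May 17, 2010 + 16 days = Jun 2, 2010.

2 June 2010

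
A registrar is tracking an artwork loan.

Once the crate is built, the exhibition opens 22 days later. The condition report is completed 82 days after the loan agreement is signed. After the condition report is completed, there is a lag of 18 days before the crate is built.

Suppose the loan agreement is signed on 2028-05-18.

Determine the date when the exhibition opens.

The loan agreement is signed: May 18, 2028.
The condition report is completed: May 18, 2028 + 82 days = Aug 8, 2028.
The crate is built: Aug 8, 2028 + 18 days = Aug 26, 2028.
The exhibition opens: Aug 26, 2028 + 22 days = Sep 17, 2028.

2028-09-17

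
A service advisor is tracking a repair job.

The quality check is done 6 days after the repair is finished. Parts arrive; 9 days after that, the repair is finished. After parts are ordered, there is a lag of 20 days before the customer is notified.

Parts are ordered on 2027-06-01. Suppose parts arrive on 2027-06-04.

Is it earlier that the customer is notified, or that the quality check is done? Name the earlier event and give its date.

The quality check is done — 2027-06-19

Parts are ordered: Jun 1, 2027.
The customer is notified: Jun 1, 2027 + 20 days = Jun 21, 2027.
Parts arrive: Jun 4, 2027.
The repair is finished: Jun 4, 2027 + 9 days = Jun 13, 2027.
The quality check is done: Jun 13, 2027 + 6 days = Jun 19, 2027.
Comparing: the customer is notified on Jun 21, 2027 vs the quality check is done on Jun 19, 2027. Earlier: the quality check is done.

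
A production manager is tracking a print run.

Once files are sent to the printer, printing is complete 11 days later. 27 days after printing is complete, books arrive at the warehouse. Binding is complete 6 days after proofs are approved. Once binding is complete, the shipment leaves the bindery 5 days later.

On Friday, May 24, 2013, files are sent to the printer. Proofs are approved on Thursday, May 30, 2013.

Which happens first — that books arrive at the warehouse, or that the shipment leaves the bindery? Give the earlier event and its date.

The shipment leaves the bindery — Monday, June 10, 2013

Files are sent to the printer: May 24, 2013.
Printing is complete: May 24, 2013 + 11 days = Jun 4, 2013.
Books arrive at the warehouse: Jun 4, 2013 + 27 days = Jul 1, 2013.
Proofs are approved: May 30, 2013.
Binding is complete: May 30, 2013 + 6 days = Jun 5, 2013.
The shipment leaves the bindery: Jun 5, 2013 + 5 days = Jun 10, 2013.
Comparing: books arrive at the warehouse on Jul 1, 2013 vs the shipment leaves the bindery on Jun 10, 2013. Earlier: the shipment leaves the bindery.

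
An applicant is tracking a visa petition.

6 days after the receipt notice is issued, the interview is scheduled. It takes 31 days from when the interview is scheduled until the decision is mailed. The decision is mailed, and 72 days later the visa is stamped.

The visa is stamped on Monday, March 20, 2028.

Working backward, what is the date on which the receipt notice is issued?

Thursday, December 2, 2027

The visa is stamped: Mar 20, 2028.
The decision is mailed: Mar 20, 2028 − 72 days = Jan 8, 2028.
The interview is scheduled: Jan 8, 2028 − 31 days = Dec 8, 2027.
The receipt notice is issued: Dec 8, 2027 − 6 days = Dec 2, 2027.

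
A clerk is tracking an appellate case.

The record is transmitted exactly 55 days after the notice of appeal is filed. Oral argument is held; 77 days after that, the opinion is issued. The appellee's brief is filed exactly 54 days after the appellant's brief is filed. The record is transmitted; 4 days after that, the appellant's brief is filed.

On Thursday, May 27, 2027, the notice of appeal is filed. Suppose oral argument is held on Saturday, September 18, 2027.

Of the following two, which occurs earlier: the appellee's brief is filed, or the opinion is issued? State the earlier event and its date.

The notice of appeal is filed: May 27, 2027.
The record is transmitted: May 27, 2027 + 55 days = Jul 21, 2027.
The appellant's brief is filed: Jul 21, 2027 + 4 days = Jul 25, 2027.
The appellee's brief is filed: Jul 25, 2027 + 54 days = Sep 17, 2027.
Oral argument is held: Sep 18, 2027.
The opinion is issued: Sep 18, 2027 + 77 days = Dec 4, 2027.
Comparing: the appellee's brief is filed on Sep 17, 2027 vs the opinion is issued on Dec 4, 2027. Earlier: the appellee's brief is filed.

The appellee's brief is filed — Friday, September 17, 2027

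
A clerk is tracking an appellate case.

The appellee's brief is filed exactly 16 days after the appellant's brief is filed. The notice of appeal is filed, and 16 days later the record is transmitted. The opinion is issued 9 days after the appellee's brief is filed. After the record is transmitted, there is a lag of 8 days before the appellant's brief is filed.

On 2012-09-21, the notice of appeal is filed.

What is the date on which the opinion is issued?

2012-11-09

The notice of appeal is filed: Sep 21, 2012.
The record is transmitted: Sep 21, 2012 + 16 days = Oct 7, 2012.
The appellant's brief is filed: Oct 7, 2012 + 8 days = Oct 15, 2012.
The appellee's brief is filed: Oct 15, 2012 + 16 days = Oct 31, 2012.
The opinion is issued: Oct 31, 2012 + 9 days = Nov 9, 2012.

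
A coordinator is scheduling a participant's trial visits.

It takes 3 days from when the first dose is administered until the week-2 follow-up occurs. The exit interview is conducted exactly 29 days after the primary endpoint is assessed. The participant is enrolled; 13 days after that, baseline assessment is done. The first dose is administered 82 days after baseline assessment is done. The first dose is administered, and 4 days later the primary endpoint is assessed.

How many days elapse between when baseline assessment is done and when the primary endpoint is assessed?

86 days

Causal path: baseline assessment is done → the first dose is administered → the primary endpoint is assessed.
Total delay along the path: 82 + 4 = 86 days.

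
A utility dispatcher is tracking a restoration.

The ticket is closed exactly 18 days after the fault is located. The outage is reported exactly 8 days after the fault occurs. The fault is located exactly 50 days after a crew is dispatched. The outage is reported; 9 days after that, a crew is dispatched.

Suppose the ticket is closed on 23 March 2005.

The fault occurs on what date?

28 December 2004

The ticket is closed: Mar 23, 2005.
The fault is located: Mar 23, 2005 − 18 days = Mar 5, 2005.
A crew is dispatched: Mar 5, 2005 − 50 days = Jan 14, 2005.
The outage is reported: Jan 14, 2005 − 9 days = Jan 5, 2005.
The fault occurs: Jan 5, 2005 − 8 days = Dec 28, 2004.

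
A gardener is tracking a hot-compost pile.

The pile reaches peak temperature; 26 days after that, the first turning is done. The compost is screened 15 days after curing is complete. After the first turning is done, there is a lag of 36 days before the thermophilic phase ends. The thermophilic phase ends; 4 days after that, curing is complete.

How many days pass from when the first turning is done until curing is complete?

40 days

Causal path: the first turning is done → the thermophilic phase ends → curing is complete.
Total delay along the path: 36 + 4 = 40 days.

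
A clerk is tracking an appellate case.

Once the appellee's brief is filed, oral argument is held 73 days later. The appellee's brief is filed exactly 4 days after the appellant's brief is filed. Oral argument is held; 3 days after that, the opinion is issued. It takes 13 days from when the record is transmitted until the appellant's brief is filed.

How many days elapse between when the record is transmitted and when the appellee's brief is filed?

Causal path: the record is transmitted → the appellant's brief is filed → the appellee's brief is filed.
Total delay along the path: 13 + 4 = 17 days.

17 days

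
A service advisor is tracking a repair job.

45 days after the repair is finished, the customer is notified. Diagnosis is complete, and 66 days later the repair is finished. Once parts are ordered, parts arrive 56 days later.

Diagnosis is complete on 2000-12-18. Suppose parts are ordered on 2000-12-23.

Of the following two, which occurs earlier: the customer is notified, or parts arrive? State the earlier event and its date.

Parts arrive — 2001-02-17

Diagnosis is complete: Dec 18, 2000.
The repair is finished: Dec 18, 2000 + 66 days = Feb 22, 2001.
The customer is notified: Feb 22, 2001 + 45 days = Apr 8, 2001.
Parts are ordered: Dec 23, 2000.
Parts arrive: Dec 23, 2000 + 56 days = Feb 17, 2001.
Comparing: the customer is notified on Apr 8, 2001 vs parts arrive on Feb 17, 2001. Earlier: parts arrive.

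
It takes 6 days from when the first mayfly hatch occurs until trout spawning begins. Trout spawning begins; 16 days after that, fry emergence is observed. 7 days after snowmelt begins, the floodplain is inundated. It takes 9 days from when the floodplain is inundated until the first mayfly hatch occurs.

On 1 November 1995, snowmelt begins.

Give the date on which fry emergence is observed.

9 December 1995

Snowmelt begins: Nov 1, 1995.
The floodplain is inundated: Nov 1, 1995 + 7 days = Nov 8, 1995.
The first mayfly hatch occurs: Nov 8, 1995 + 9 days = Nov 17, 1995.
Trout spawning begins: Nov 17, 1995 + 6 days = Nov 23, 1995.
Fry emergence is observed: Nov 23, 1995 + 16 days = Dec 9, 1995.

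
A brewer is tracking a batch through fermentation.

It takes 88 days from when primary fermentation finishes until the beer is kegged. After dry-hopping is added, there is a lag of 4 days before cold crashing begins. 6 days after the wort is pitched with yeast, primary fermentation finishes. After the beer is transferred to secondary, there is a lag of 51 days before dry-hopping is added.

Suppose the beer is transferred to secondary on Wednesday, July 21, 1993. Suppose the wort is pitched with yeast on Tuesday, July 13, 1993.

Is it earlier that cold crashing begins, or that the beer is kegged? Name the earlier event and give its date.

Cold crashing begins — Tuesday, September 14, 1993

The beer is transferred to secondary: Jul 21, 1993.
Dry-hopping is added: Jul 21, 1993 + 51 days = Sep 10, 1993.
Cold crashing begins: Sep 10, 1993 + 4 days = Sep 14, 1993.
The wort is pitched with yeast: Jul 13, 1993.
Primary fermentation finishes: Jul 13, 1993 + 6 days = Jul 19, 1993.
The beer is kegged: Jul 19, 1993 + 88 days = Oct 15, 1993.
Comparing: cold crashing begins on Sep 14, 1993 vs the beer is kegged on Oct 15, 1993. Earlier: cold crashing begins.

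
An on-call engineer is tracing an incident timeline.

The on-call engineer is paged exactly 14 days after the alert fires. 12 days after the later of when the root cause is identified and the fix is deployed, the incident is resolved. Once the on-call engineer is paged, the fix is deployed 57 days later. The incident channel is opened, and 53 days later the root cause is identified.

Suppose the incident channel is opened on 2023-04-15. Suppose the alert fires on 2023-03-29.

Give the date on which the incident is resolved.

The incident channel is opened: Apr 15, 2023.
The root cause is identified: Apr 15, 2023 + 53 days = Jun 7, 2023.
The alert fires: Mar 29, 2023.
The on-call engineer is paged: Mar 29, 2023 + 14 days = Apr 12, 2023.
The fix is deployed: Apr 12, 2023 + 57 days = Jun 8, 2023.
Both prerequisites met — the root cause is identified (Jun 7, 2023), the fix is deployed (Jun 8, 2023); the later is Jun 8, 2023.
The incident is resolved: Jun 8, 2023 + 12 days = Jun 20, 2023.

2023-06-20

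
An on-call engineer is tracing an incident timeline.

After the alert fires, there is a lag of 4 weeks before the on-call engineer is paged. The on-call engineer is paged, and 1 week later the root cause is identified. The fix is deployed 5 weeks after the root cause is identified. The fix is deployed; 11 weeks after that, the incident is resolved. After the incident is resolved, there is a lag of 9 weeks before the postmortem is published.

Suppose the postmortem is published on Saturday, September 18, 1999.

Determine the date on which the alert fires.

The postmortem is published: Sep 18, 1999.
The incident is resolved: Sep 18, 1999 − 9 weeks = Jul 17, 1999.
The fix is deployed: Jul 17, 1999 − 11 weeks = May 1, 1999.
The root cause is identified: May 1, 1999 − 5 weeks = Mar 27, 1999.
The on-call engineer is paged: Mar 27, 1999 − 1 week = Mar 20, 1999.
The alert fires: Mar 20, 1999 − 4 weeks = Feb 20, 1999.

Saturday, February 20, 1999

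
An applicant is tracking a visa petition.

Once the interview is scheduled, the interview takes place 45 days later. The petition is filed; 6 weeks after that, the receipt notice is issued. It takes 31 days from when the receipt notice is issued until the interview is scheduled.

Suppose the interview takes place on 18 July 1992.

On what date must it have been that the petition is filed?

22 March 1992

The interview takes place: Jul 18, 1992.
The interview is scheduled: Jul 18, 1992 − 45 days = Jun 3, 1992.
The receipt notice is issued: Jun 3, 1992 − 31 days = May 3, 1992.
The petition is filed: May 3, 1992 − 6 weeks = Mar 22, 1992.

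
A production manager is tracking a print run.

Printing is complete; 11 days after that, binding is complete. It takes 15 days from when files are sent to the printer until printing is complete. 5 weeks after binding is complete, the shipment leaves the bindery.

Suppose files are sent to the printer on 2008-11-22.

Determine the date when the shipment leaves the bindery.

2009-01-22

Files are sent to the printer: Nov 22, 2008.
Printing is complete: Nov 22, 2008 + 15 days = Dec 7, 2008.
Binding is complete: Dec 7, 2008 + 11 days = Dec 18, 2008.
The shipment leaves the bindery: Dec 18, 2008 + 5 weeks = Jan 22, 2009.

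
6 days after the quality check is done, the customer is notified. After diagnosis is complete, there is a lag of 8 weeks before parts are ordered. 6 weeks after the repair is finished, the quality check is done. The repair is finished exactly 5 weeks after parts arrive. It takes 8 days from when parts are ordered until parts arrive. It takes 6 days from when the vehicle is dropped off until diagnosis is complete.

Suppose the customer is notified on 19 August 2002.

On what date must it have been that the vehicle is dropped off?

The customer is notified: Aug 19, 2002.
The quality check is done: Aug 19, 2002 − 6 days = Aug 13, 2002.
The repair is finished: Aug 13, 2002 − 6 weeks = Jul 2, 2002.
Parts arrive: Jul 2, 2002 − 5 weeks = May 28, 2002.
Parts are ordered: May 28, 2002 − 8 days = May 20, 2002.
Diagnosis is complete: May 20, 2002 − 8 weeks = Mar 25, 2002.
The vehicle is dropped off: Mar 25, 2002 − 6 days = Mar 19, 2002.

19 March 2002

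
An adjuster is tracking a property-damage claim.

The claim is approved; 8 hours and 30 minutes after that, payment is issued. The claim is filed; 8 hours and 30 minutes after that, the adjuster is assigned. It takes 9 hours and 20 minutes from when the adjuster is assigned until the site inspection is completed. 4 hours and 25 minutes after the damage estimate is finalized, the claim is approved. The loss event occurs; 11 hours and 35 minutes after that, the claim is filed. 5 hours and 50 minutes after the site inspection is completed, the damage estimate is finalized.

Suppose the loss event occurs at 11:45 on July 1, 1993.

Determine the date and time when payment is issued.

The loss event occurs: 11:45 Jul 1, 1993.
The claim is filed: 11:45 Jul 1, 1993 + 11h35m = 23:20 Jul 1, 1993.
The adjuster is assigned: 23:20 Jul 1, 1993 + 8h30m = 07:50 Jul 2, 1993.
The site inspection is completed: 07:50 Jul 2, 1993 + 9h20m = 17:10 Jul 2, 1993.
The damage estimate is finalized: 17:10 Jul 2, 1993 + 5h50m = 23:00 Jul 2, 1993.
The claim is approved: 23:00 Jul 2, 1993 + 4h25m = 03:25 Jul 3, 1993.
Payment is issued: 03:25 Jul 3, 1993 + 8h30m = 11:55 Jul 3, 1993.

11:55 on July 3, 1993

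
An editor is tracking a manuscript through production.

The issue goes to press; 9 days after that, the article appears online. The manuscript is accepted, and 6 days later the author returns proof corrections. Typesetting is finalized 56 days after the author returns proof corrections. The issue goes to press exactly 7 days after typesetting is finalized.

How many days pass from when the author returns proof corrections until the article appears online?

72 days

Causal path: the author returns proof corrections → typesetting is finalized → the issue goes to press → the article appears online.
Total delay along the path: 56 + 7 + 9 = 72 days.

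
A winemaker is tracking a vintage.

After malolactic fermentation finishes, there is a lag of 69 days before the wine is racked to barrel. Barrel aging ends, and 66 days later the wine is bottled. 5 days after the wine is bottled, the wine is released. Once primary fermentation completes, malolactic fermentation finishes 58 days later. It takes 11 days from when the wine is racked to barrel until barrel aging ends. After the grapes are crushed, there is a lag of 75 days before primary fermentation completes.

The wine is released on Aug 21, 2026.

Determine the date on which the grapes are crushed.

The wine is released: Aug 21, 2026.
The wine is bottled: Aug 21, 2026 − 5 days = Aug 16, 2026.
Barrel aging ends: Aug 16, 2026 − 66 days = Jun 11, 2026.
The wine is racked to barrel: Jun 11, 2026 − 11 days = May 31, 2026.
Malolactic fermentation finishes: May 31, 2026 − 69 days = Mar 23, 2026.
Primary fermentation completes: Mar 23, 2026 − 58 days = Jan 24, 2026.
The grapes are crushed: Jan 24, 2026 − 75 days = Nov 10, 2025.

Nov 10, 2025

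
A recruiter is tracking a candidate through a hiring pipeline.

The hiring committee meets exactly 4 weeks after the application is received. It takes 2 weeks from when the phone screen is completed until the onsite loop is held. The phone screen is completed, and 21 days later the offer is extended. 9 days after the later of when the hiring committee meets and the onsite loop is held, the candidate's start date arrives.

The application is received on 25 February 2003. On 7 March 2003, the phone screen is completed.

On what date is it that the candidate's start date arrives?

The application is received: Feb 25, 2003.
The hiring committee meets: Feb 25, 2003 + 4 weeks = Mar 25, 2003.
The phone screen is completed: Mar 7, 2003.
The onsite loop is held: Mar 7, 2003 + 2 weeks = Mar 21, 2003.
Both prerequisites met — the hiring committee meets (Mar 25, 2003), the onsite loop is held (Mar 21, 2003); the later is Mar 25, 2003.
The candidate's start date arrives: Mar 25, 2003 + 9 days = Apr 3, 2003.

3 April 2003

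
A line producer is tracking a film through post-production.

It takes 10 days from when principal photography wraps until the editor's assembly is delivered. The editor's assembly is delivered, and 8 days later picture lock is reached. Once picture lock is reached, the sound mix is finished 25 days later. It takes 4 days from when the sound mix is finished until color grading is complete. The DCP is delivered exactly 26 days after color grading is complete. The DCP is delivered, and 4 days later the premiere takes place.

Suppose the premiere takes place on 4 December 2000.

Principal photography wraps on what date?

18 September 2000

The premiere takes place: Dec 4, 2000.
The DCP is delivered: Dec 4, 2000 − 4 days = Nov 30, 2000.
Color grading is complete: Nov 30, 2000 − 26 days = Nov 4, 2000.
The sound mix is finished: Nov 4, 2000 − 4 days = Oct 31, 2000.
Picture lock is reached: Oct 31, 2000 − 25 days = Oct 6, 2000.
The editor's assembly is delivered: Oct 6, 2000 − 8 days = Sep 28, 2000.
Principal photography wraps: Sep 28, 2000 − 10 days = Sep 18, 2000.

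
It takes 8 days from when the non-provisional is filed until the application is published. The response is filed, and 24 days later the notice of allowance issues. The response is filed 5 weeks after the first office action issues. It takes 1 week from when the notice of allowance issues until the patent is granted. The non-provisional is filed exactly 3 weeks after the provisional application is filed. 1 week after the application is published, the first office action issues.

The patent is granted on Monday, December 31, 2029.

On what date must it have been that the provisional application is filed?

The patent is granted: Dec 31, 2029.
The notice of allowance issues: Dec 31, 2029 − 1 week = Dec 24, 2029.
The response is filed: Dec 24, 2029 − 24 days = Nov 30, 2029.
The first office action issues: Nov 30, 2029 − 5 weeks = Oct 26, 2029.
The application is published: Oct 26, 2029 − 1 week = Oct 19, 2029.
The non-provisional is filed: Oct 19, 2029 − 8 days = Oct 11, 2029.
The provisional application is filed: Oct 11, 2029 − 3 weeks = Sep 20, 2029.

Thursday, September 20, 2029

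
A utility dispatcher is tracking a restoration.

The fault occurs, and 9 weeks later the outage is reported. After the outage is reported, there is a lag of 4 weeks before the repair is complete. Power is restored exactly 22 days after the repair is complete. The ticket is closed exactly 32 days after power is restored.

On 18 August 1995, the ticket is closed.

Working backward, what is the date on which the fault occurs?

26 March 1995

The ticket is closed: Aug 18, 1995.
Power is restored: Aug 18, 1995 − 32 days = Jul 17, 1995.
The repair is complete: Jul 17, 1995 − 22 days = Jun 25, 1995.
The outage is reported: Jun 25, 1995 − 4 weeks = May 28, 1995.
The fault occurs: May 28, 1995 − 9 weeks = Mar 26, 1995.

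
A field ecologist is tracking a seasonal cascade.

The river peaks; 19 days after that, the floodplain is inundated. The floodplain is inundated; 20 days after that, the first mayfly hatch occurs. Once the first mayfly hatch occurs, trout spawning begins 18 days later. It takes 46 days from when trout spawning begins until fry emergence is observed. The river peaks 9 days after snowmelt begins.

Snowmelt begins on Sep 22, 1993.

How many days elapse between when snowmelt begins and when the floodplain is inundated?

28 days

Causal path: snowmelt begins → the river peaks → the floodplain is inundated.
Total delay along the path: 9 + 19 = 28 days.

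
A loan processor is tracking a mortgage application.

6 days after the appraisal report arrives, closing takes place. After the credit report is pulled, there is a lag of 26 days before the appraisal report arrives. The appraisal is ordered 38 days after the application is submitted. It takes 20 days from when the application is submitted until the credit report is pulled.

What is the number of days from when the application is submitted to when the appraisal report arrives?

Causal path: the application is submitted → the credit report is pulled → the appraisal report arrives.
Total delay along the path: 20 + 26 = 46 days.

46 days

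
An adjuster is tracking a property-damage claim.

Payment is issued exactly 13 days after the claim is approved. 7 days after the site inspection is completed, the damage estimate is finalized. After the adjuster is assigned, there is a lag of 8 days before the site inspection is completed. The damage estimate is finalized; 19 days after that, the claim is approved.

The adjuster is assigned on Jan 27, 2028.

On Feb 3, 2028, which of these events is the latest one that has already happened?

The adjuster is assigned

The adjuster is assigned: Jan 27, 2028.
The site inspection is completed: Jan 27, 2028 + 8 days = Feb 4, 2028.
The damage estimate is finalized: Feb 4, 2028 + 7 days = Feb 11, 2028.
The claim is approved: Feb 11, 2028 + 19 days = Mar 1, 2028.
Payment is issued: Mar 1, 2028 + 13 days = Mar 14, 2028.
Feb 3, 2028 falls between when the adjuster is assigned (Jan 27, 2028) and when the site inspection is completed (Feb 4, 2028).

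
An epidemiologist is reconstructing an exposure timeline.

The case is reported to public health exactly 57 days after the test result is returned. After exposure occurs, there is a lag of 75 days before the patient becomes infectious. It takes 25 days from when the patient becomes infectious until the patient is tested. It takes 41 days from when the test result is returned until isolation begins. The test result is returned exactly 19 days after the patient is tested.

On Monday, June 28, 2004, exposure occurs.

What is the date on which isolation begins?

Exposure occurs: Jun 28, 2004.
The patient becomes infectious: Jun 28, 2004 + 75 days = Sep 11, 2004.
The patient is tested: Sep 11, 2004 + 25 days = Oct 6, 2004.
The test result is returned: Oct 6, 2004 + 19 days = Oct 25, 2004.
Isolation begins: Oct 25, 2004 + 41 days = Dec 5, 2004.

Sunday, December 5, 2004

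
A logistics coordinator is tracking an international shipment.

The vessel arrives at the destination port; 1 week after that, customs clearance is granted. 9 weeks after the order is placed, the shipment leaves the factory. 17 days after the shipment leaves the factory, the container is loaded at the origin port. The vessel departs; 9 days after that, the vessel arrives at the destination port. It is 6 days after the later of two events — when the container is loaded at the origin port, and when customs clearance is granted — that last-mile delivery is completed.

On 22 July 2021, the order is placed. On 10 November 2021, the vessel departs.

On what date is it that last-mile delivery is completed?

2 December 2021

The order is placed: Jul 22, 2021.
The shipment leaves the factory: Jul 22, 2021 + 9 weeks = Sep 23, 2021.
The container is loaded at the origin port: Sep 23, 2021 + 17 days = Oct 10, 2021.
The vessel departs: Nov 10, 2021.
The vessel arrives at the destination port: Nov 10, 2021 + 9 days = Nov 19, 2021.
Customs clearance is granted: Nov 19, 2021 + 1 week = Nov 26, 2021.
Both prerequisites met — the container is loaded at the origin port (Oct 10, 2021), customs clearance is granted (Nov 26, 2021); the later is Nov 26, 2021.
Last-mile delivery is completed: Nov 26, 2021 + 6 days = Dec 2, 2021.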